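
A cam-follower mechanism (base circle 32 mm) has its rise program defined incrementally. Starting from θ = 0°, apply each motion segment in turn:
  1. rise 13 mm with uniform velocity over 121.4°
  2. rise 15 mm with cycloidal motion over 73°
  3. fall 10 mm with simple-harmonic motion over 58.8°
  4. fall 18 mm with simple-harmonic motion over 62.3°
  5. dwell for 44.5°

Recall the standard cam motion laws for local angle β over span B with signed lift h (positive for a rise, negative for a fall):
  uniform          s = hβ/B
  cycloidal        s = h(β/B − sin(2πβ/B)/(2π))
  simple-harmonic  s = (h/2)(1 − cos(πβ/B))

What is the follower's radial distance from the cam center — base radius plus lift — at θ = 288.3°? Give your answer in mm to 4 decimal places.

seg 1 [0°–121.4°] uniform, h=13: full span → s += 13 → s = 13.0000
seg 2 [121.4°–194.4°] cycloidal, h=15: full span → s += 15 → s = 28.0000
seg 3 [194.4°–253.2°] simple-harmonic, h=-10: full span → s += -10 → s = 18.0000
seg 4 [253.2°–315.5°] simple-harmonic, h=-18: θ=288.3° here. β=35.1, B=62.3. -18/2·(1 − cos(π·0.5634)) = -10.7808 → s = 7.2192
radial distance = base radius + s = 32 + 7.2192 = 39.2192

39.2192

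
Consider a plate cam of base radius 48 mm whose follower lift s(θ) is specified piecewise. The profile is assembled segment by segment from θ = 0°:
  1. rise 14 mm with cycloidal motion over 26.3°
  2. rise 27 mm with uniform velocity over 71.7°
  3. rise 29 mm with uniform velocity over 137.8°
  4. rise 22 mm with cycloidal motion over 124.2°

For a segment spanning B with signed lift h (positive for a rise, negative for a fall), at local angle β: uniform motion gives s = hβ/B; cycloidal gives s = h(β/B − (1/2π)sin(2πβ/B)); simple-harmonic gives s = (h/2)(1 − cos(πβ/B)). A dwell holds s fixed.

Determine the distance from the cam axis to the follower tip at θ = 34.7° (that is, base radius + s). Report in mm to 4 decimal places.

seg 1 [0°–26.3°] cycloidal, h=14: full span → s += 14 → s = 14.0000
seg 2 [26.3°–98°] uniform, h=27: θ=34.7° here. β=8.4, B=71.7. 27·8.4/71.7 = 3.1632 → s = 17.1632
radial distance = base radius + s = 48 + 17.1632 = 65.1632

65.1632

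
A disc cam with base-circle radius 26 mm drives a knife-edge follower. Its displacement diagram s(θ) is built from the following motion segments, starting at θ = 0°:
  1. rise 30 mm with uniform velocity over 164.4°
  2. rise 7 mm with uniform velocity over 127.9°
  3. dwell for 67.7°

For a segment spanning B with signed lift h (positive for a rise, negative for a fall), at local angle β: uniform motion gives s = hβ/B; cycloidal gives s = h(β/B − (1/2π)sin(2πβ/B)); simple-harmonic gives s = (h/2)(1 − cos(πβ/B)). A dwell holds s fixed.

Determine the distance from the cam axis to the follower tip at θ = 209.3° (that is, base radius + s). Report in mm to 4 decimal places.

seg 1 [0°–164.4°] uniform, h=30: full span → s += 30 → s = 30.0000
seg 2 [164.4°–292.3°] uniform, h=7: θ=209.3° here. β=44.9, B=127.9. 7·44.9/127.9 = 2.4574 → s = 32.4574
radial distance = base radius + s = 26 + 32.4574 = 58.4574

58.4574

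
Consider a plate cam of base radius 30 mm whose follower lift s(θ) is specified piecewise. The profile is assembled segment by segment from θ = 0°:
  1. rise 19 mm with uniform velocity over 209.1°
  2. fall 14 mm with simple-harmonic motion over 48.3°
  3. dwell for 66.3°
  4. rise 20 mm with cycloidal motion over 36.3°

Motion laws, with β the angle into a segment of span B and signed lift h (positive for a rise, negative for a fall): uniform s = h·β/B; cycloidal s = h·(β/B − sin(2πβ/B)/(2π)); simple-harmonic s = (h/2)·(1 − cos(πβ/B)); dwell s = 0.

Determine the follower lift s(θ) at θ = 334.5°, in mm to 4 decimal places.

seg 1 [0°–209.1°] uniform, h=19: full span → s += 19 → s = 19.0000
seg 2 [209.1°–257.4°] simple-harmonic, h=-14: full span → s += -14 → s = 5.0000
seg 3 [257.4°–323.7°] dwell: s stays 5.0000
seg 4 [323.7°–360°] cycloidal, h=20: θ=334.5° here. β=10.8, B=36.3. 20·(0.2975 − sin(2π·0.2975)/(2π)) = 2.9082 → s = 7.9082

7.9082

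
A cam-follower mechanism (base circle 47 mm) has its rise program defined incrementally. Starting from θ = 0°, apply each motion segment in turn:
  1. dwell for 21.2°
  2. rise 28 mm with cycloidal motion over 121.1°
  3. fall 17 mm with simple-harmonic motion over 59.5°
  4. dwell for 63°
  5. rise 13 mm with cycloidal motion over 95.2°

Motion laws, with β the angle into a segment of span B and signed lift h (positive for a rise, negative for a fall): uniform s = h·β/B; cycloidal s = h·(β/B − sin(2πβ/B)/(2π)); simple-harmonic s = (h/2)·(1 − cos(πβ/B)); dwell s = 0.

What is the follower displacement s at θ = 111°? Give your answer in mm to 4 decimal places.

seg 1 [0°–21.2°] dwell: s stays 0.0000
seg 2 [21.2°–142.3°] cycloidal, h=28: θ=111° here. β=89.8, B=121.1. 28·(0.7415 − sin(2π·0.7415)/(2π)) = 25.2130 → s = 25.2130

25.2130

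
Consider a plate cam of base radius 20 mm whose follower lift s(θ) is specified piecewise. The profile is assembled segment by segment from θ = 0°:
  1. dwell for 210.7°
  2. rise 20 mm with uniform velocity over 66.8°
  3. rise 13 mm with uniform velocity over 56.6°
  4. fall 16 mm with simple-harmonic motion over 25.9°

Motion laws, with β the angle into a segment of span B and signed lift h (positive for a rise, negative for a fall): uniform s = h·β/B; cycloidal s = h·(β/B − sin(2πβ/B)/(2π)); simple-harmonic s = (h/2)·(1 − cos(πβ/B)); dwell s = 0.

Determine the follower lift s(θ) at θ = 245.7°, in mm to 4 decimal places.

seg 1 [0°–210.7°] dwell: s stays 0.0000
seg 2 [210.7°–277.5°] uniform, h=20: θ=245.7° here. β=35, B=66.8. 20·35/66.8 = 10.4790 → s = 10.4790

10.4790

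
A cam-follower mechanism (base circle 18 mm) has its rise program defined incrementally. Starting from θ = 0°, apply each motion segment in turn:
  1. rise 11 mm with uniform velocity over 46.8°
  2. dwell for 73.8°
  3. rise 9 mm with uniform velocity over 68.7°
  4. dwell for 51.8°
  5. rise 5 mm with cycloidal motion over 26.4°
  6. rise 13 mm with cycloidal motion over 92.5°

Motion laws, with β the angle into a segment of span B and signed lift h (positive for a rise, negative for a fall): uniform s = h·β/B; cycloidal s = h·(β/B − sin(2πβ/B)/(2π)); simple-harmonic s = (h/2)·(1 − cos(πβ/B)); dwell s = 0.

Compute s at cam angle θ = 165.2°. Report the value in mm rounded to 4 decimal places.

seg 1 [0°–46.8°] uniform, h=11: full span → s += 11 → s = 11.0000
seg 2 [46.8°–120.6°] dwell: s stays 11.0000
seg 3 [120.6°–189.3°] uniform, h=9: θ=165.2° here. β=44.6, B=68.7. 9·44.6/68.7 = 5.8428 → s = 16.8428

16.8428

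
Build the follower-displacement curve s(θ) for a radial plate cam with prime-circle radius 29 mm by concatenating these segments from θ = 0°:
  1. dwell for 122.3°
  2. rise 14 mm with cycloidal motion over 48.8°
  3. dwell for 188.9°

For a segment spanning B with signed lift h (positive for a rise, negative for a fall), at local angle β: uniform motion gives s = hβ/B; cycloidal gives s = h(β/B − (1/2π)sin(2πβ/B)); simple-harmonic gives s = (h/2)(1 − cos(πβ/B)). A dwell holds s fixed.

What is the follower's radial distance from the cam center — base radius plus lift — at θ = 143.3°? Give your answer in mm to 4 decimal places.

seg 1 [0°–122.3°] dwell: s stays 0.0000
seg 2 [122.3°–171.1°] cycloidal, h=14: θ=143.3° here. β=21, B=48.8. 14·(0.4303 − sin(2π·0.4303)/(2π)) = 5.0800 → s = 5.0800
radial distance = base radius + s = 29 + 5.0800 = 34.0800

34.0800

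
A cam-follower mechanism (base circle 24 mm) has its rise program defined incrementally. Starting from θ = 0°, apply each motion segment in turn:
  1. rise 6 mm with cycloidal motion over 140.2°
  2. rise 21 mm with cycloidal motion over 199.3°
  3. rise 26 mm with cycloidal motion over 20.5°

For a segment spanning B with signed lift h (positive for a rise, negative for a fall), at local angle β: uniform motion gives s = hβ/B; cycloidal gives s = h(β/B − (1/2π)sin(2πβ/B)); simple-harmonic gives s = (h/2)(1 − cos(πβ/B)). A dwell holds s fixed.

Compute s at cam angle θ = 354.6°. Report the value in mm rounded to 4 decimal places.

seg 1 [0°–140.2°] cycloidal, h=6: full span → s += 6 → s = 6.0000
seg 2 [140.2°–339.5°] cycloidal, h=21: full span → s += 21 → s = 27.0000
seg 3 [339.5°–360°] cycloidal, h=26: θ=354.6° here. β=15.1, B=20.5. 26·(0.7366 − sin(2π·0.7366)/(2π)) = 23.2746 → s = 50.2746

50.2746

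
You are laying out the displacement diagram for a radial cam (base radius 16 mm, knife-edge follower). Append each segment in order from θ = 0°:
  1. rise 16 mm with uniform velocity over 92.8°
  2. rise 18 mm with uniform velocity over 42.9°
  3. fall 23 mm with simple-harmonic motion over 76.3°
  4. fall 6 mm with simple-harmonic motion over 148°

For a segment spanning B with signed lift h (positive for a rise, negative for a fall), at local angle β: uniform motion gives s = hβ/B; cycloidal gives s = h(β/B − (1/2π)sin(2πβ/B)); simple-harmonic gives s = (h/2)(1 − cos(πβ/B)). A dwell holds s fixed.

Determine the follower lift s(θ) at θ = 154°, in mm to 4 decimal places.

seg 1 [0°–92.8°] uniform, h=16: full span → s += 16 → s = 16.0000
seg 2 [92.8°–135.7°] uniform, h=18: full span → s += 18 → s = 34.0000
seg 3 [135.7°–212°] simple-harmonic, h=-23: θ=154° here. β=18.3, B=76.3. -23/2·(1 − cos(π·0.2398)) = -3.1130 → s = 30.8870

30.8870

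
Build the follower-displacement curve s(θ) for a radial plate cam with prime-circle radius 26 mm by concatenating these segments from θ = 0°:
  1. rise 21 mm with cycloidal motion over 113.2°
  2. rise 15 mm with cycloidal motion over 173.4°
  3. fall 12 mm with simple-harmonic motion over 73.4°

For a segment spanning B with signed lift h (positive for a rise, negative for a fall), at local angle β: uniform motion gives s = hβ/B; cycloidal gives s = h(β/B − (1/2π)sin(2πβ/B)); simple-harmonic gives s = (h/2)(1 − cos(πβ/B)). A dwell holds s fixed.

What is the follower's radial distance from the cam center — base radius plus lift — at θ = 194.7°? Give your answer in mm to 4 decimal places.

seg 1 [0°–113.2°] cycloidal, h=21: full span → s += 21 → s = 21.0000
seg 2 [113.2°–286.6°] cycloidal, h=15: θ=194.7° here. β=81.5, B=173.4. 15·(0.4700 − sin(2π·0.4700)/(2π)) = 6.6030 → s = 27.6030
radial distance = base radius + s = 26 + 27.6030 = 53.6030

53.6030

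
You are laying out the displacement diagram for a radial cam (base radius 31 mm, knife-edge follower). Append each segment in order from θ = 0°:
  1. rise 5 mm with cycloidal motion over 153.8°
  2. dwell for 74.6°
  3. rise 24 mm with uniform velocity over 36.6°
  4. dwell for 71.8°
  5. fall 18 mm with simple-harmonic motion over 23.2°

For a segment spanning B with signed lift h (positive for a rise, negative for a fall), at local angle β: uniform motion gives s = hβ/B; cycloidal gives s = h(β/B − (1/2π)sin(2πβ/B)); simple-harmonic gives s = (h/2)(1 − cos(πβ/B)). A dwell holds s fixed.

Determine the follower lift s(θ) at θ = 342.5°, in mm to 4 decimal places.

seg 1 [0°–153.8°] cycloidal, h=5: full span → s += 5 → s = 5.0000
seg 2 [153.8°–228.4°] dwell: s stays 5.0000
seg 3 [228.4°–265°] uniform, h=24: full span → s += 24 → s = 29.0000
seg 4 [265°–336.8°] dwell: s stays 29.0000
seg 5 [336.8°–360°] simple-harmonic, h=-18: θ=342.5° here. β=5.7, B=23.2. -18/2·(1 − cos(π·0.2457)) = -2.5504 → s = 26.4496

26.4496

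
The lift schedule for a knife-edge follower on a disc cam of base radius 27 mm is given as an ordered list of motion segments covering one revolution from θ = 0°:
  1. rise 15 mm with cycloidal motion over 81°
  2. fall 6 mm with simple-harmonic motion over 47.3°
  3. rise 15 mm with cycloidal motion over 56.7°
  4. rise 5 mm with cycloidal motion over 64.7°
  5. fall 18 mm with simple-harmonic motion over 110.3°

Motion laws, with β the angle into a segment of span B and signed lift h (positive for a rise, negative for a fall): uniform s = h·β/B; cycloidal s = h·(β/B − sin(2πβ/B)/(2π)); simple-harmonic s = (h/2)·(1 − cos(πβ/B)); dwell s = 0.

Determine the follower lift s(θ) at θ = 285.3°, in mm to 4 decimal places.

seg 1 [0°–81°] cycloidal, h=15: full span → s += 15 → s = 15.0000
seg 2 [81°–128.3°] simple-harmonic, h=-6: full span → s += -6 → s = 9.0000
seg 3 [128.3°–185°] cycloidal, h=15: full span → s += 15 → s = 24.0000
seg 4 [185°–249.7°] cycloidal, h=5: full span → s += 5 → s = 29.0000
seg 5 [249.7°–360°] simple-harmonic, h=-18: θ=285.3° here. β=35.6, B=110.3. -18/2·(1 − cos(π·0.3228)) = -4.2435 → s = 24.7565

24.7565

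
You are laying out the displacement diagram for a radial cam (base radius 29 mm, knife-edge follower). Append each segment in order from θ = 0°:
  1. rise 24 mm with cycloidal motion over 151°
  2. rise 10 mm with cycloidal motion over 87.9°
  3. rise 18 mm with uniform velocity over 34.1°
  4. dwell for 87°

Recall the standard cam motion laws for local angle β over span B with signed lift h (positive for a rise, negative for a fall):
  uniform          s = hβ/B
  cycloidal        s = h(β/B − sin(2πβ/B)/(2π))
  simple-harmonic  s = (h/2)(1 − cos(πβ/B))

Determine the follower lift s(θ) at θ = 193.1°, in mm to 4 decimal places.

seg 1 [0°–151°] cycloidal, h=24: full span → s += 24 → s = 24.0000
seg 2 [151°–238.9°] cycloidal, h=10: θ=193.1° here. β=42.1, B=87.9. 10·(0.4790 − sin(2π·0.4790)/(2π)) = 4.5797 → s = 28.5797

28.5797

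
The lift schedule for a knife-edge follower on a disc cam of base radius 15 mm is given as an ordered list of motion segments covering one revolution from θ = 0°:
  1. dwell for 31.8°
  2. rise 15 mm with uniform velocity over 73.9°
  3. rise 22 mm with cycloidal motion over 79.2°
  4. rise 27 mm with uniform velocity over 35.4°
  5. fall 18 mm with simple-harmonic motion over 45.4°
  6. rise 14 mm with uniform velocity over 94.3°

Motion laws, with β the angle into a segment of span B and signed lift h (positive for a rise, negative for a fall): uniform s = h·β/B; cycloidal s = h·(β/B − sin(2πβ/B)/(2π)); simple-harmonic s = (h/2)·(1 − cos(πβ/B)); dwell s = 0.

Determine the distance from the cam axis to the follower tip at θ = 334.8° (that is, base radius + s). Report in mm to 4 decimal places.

seg 1 [0°–31.8°] dwell: s stays 0.0000
seg 2 [31.8°–105.7°] uniform, h=15: full span → s += 15 → s = 15.0000
seg 3 [105.7°–184.9°] cycloidal, h=22: full span → s += 22 → s = 37.0000
seg 4 [184.9°–220.3°] uniform, h=27: full span → s += 27 → s = 64.0000
seg 5 [220.3°–265.7°] simple-harmonic, h=-18: full span → s += -18 → s = 46.0000
seg 6 [265.7°–360°] uniform, h=14: θ=334.8° here. β=69.1, B=94.3. 14·69.1/94.3 = 10.2587 → s = 56.2587
radial distance = base radius + s = 15 + 56.2587 = 71.2587

71.2587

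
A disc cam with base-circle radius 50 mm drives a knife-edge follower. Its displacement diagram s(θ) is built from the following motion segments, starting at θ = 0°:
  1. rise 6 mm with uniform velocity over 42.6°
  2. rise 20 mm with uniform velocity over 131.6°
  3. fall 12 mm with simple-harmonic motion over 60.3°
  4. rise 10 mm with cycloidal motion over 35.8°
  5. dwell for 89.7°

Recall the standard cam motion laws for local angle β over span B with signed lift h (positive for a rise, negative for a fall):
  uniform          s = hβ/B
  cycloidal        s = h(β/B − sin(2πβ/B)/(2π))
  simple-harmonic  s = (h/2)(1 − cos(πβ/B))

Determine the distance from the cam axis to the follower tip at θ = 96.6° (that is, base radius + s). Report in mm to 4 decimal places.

seg 1 [0°–42.6°] uniform, h=6: full span → s += 6 → s = 6.0000
seg 2 [42.6°–174.2°] uniform, h=20: θ=96.6° here. β=54, B=131.6. 20·54/131.6 = 8.2067 → s = 14.2067
radial distance = base radius + s = 50 + 14.2067 = 64.2067

64.2067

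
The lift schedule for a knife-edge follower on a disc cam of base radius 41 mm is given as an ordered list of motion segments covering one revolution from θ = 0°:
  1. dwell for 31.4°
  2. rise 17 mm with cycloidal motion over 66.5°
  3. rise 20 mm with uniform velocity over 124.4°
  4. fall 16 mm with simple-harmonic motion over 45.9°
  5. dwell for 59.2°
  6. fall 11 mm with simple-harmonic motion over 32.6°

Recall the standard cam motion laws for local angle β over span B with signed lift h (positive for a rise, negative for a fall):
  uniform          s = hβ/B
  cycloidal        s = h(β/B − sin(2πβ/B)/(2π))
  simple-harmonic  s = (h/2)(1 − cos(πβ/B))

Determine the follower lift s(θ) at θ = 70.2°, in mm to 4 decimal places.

seg 1 [0°–31.4°] dwell: s stays 0.0000
seg 2 [31.4°–97.9°] cycloidal, h=17: θ=70.2° here. β=38.8, B=66.5. 17·(0.5835 − sin(2π·0.5835)/(2π)) = 11.2735 → s = 11.2735

11.2735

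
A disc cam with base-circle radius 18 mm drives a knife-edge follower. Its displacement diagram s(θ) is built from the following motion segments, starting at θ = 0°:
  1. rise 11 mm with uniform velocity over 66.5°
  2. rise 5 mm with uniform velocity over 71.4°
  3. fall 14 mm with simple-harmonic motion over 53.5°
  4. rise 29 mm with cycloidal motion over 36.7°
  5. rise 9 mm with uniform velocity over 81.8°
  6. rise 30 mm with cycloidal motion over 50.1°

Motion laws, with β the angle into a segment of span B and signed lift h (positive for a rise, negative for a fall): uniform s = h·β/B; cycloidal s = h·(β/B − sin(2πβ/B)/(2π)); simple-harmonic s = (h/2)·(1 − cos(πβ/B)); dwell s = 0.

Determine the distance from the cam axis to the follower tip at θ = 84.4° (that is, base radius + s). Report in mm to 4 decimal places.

seg 1 [0°–66.5°] uniform, h=11: full span → s += 11 → s = 11.0000
seg 2 [66.5°–137.9°] uniform, h=5: θ=84.4° here. β=17.9, B=71.4. 5·17.9/71.4 = 1.2535 → s = 12.2535
radial distance = base radius + s = 18 + 12.2535 = 30.2535

30.2535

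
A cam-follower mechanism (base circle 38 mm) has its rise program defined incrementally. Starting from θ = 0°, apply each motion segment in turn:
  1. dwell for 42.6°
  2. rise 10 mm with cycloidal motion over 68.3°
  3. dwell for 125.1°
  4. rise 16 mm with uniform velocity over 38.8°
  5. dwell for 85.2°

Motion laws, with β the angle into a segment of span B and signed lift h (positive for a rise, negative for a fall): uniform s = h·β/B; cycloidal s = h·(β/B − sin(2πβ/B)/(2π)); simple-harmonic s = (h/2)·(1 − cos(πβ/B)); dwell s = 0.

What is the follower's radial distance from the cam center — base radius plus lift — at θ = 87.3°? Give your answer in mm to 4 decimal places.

seg 1 [0°–42.6°] dwell: s stays 0.0000
seg 2 [42.6°–110.9°] cycloidal, h=10: θ=87.3° here. β=44.7, B=68.3. 10·(0.6545 − sin(2π·0.6545)/(2π)) = 7.8580 → s = 7.8580
radial distance = base radius + s = 38 + 7.8580 = 45.8580

45.8580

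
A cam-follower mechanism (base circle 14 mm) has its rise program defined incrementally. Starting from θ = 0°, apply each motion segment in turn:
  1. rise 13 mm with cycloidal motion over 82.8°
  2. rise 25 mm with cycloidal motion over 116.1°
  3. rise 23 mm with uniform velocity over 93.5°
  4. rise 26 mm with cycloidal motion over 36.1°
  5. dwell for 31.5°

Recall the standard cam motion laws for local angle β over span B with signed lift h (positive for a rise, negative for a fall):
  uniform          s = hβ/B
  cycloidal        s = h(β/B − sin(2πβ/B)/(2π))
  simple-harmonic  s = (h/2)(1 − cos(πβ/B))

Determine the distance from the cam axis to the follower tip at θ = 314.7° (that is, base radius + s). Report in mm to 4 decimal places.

seg 1 [0°–82.8°] cycloidal, h=13: full span → s += 13 → s = 13.0000
seg 2 [82.8°–198.9°] cycloidal, h=25: full span → s += 25 → s = 38.0000
seg 3 [198.9°–292.4°] uniform, h=23: full span → s += 23 → s = 61.0000
seg 4 [292.4°–328.5°] cycloidal, h=26: θ=314.7° here. β=22.3, B=36.1. 26·(0.6177 − sin(2π·0.6177)/(2π)) = 18.8503 → s = 79.8503
radial distance = base radius + s = 14 + 79.8503 = 93.8503

93.8503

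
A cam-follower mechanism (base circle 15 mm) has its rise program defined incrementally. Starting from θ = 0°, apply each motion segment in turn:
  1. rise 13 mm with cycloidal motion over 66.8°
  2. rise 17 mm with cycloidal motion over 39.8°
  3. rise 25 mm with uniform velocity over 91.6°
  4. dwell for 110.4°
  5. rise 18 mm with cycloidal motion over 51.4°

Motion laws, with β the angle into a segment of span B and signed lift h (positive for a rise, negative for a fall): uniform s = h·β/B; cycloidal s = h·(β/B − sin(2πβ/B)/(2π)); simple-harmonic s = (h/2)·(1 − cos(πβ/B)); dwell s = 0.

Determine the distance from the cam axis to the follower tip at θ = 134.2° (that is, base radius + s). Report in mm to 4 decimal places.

seg 1 [0°–66.8°] cycloidal, h=13: full span → s += 13 → s = 13.0000
seg 2 [66.8°–106.6°] cycloidal, h=17: full span → s += 17 → s = 30.0000
seg 3 [106.6°–198.2°] uniform, h=25: θ=134.2° here. β=27.6, B=91.6. 25·27.6/91.6 = 7.5328 → s = 37.5328
radial distance = base radius + s = 15 + 37.5328 = 52.5328

52.5328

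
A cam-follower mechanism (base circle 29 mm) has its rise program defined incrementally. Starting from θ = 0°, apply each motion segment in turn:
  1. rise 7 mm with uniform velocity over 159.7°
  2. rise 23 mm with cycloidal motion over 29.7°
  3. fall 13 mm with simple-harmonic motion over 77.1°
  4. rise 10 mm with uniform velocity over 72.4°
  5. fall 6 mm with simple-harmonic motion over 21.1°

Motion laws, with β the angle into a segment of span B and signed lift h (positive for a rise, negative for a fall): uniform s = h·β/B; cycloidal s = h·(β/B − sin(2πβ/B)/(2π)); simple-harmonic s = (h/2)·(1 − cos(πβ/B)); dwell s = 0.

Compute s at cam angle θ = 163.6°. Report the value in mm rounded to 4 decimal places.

seg 1 [0°–159.7°] uniform, h=7: full span → s += 7 → s = 7.0000
seg 2 [159.7°–189.4°] cycloidal, h=23: θ=163.6° here. β=3.9, B=29.7. 23·(0.1313 − sin(2π·0.1313)/(2π)) = 0.3312 → s = 7.3312

7.3312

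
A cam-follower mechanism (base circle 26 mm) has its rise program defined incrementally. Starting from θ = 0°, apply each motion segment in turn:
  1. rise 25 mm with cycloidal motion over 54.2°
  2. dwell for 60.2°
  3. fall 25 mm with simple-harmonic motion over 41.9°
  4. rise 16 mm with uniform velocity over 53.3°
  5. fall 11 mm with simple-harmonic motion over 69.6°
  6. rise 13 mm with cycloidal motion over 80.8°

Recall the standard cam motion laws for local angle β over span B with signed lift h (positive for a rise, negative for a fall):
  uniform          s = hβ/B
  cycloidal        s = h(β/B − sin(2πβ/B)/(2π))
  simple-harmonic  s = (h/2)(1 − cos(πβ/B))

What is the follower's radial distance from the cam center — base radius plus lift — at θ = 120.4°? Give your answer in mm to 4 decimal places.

seg 1 [0°–54.2°] cycloidal, h=25: full span → s += 25 → s = 25.0000
seg 2 [54.2°–114.4°] dwell: s stays 25.0000
seg 3 [114.4°–156.3°] simple-harmonic, h=-25: θ=120.4° here. β=6, B=41.9. -25/2·(1 − cos(π·0.1432)) = -1.2437 → s = 23.7563
radial distance = base radius + s = 26 + 23.7563 = 49.7563

49.7563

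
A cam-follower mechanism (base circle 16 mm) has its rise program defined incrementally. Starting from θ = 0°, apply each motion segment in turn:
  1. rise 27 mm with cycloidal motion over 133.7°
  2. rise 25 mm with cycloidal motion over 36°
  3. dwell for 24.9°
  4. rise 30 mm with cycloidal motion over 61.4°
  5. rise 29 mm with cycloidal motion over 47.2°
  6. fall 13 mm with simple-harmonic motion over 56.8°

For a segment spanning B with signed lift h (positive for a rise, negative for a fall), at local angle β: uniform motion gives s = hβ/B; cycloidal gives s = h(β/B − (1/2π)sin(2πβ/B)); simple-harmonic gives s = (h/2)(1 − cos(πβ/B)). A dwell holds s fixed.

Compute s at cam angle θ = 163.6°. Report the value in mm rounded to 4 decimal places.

seg 1 [0°–133.7°] cycloidal, h=27: full span → s += 27 → s = 27.0000
seg 2 [133.7°–169.7°] cycloidal, h=25: θ=163.6° here. β=29.9, B=36. 25·(0.8306 − sin(2π·0.8306)/(2π)) = 24.2439 → s = 51.2439

51.2439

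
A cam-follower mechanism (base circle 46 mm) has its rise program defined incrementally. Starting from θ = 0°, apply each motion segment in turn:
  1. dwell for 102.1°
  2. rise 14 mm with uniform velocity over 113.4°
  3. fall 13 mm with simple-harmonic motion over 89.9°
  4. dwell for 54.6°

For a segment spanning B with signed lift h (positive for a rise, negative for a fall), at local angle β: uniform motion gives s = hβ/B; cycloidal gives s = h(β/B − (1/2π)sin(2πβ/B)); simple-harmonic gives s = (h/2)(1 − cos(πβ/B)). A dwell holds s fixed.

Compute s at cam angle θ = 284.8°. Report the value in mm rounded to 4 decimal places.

seg 1 [0°–102.1°] dwell: s stays 0.0000
seg 2 [102.1°–215.5°] uniform, h=14: full span → s += 14 → s = 14.0000
seg 3 [215.5°–305.4°] simple-harmonic, h=-13: θ=284.8° here. β=69.3, B=89.9. -13/2·(1 − cos(π·0.7709)) = -11.3873 → s = 2.6127

2.6127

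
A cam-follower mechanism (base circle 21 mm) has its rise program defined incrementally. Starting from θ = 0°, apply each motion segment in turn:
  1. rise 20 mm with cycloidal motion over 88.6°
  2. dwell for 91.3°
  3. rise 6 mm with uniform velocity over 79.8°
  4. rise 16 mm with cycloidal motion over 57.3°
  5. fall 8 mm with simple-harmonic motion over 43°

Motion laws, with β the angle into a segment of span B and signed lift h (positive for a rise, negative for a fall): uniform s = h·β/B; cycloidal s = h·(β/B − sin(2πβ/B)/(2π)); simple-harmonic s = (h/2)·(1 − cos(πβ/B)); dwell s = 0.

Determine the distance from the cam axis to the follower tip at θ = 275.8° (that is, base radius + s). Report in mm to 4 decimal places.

seg 1 [0°–88.6°] cycloidal, h=20: full span → s += 20 → s = 20.0000
seg 2 [88.6°–179.9°] dwell: s stays 20.0000
seg 3 [179.9°–259.7°] uniform, h=6: full span → s += 6 → s = 26.0000
seg 4 [259.7°–317°] cycloidal, h=16: θ=275.8° here. β=16.1, B=57.3. 16·(0.2810 − sin(2π·0.2810)/(2π)) = 1.9972 → s = 27.9972
radial distance = base radius + s = 21 + 27.9972 = 48.9972

48.9972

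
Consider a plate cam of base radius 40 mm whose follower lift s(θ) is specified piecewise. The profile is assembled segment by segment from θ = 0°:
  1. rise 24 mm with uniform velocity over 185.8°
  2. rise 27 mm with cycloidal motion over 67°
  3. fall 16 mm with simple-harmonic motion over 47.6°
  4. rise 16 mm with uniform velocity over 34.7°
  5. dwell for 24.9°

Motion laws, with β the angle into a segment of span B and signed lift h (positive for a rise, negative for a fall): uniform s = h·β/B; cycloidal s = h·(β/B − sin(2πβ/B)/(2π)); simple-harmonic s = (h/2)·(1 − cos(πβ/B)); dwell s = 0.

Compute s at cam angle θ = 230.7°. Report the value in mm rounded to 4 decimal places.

seg 1 [0°–185.8°] uniform, h=24: full span → s += 24 → s = 24.0000
seg 2 [185.8°–252.8°] cycloidal, h=27: θ=230.7° here. β=44.9, B=67. 27·(0.6701 − sin(2π·0.6701)/(2π)) = 21.8616 → s = 45.8616

45.8616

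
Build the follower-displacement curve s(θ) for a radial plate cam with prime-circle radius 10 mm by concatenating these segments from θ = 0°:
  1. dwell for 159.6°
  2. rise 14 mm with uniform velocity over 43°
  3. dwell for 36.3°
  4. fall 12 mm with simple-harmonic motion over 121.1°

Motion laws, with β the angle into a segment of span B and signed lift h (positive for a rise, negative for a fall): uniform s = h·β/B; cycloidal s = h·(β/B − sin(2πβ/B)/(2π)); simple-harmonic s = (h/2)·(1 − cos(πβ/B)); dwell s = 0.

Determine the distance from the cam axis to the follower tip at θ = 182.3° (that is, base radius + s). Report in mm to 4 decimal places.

seg 1 [0°–159.6°] dwell: s stays 0.0000
seg 2 [159.6°–202.6°] uniform, h=14: θ=182.3° here. β=22.7, B=43. 14·22.7/43 = 7.3907 → s = 7.3907
radial distance = base radius + s = 10 + 7.3907 = 17.3907

17.3907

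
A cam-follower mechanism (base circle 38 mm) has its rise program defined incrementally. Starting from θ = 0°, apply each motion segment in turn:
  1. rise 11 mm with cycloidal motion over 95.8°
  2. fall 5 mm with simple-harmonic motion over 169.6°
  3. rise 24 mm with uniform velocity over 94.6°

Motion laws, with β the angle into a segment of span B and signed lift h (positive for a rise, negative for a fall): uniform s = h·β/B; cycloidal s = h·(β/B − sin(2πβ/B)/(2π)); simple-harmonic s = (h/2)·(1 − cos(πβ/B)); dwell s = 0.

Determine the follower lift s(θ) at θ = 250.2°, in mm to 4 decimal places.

seg 1 [0°–95.8°] cycloidal, h=11: full span → s += 11 → s = 11.0000
seg 2 [95.8°–265.4°] simple-harmonic, h=-5: θ=250.2° here. β=154.4, B=169.6. -5/2·(1 − cos(π·0.9104)) = -4.9016 → s = 6.0984

6.0984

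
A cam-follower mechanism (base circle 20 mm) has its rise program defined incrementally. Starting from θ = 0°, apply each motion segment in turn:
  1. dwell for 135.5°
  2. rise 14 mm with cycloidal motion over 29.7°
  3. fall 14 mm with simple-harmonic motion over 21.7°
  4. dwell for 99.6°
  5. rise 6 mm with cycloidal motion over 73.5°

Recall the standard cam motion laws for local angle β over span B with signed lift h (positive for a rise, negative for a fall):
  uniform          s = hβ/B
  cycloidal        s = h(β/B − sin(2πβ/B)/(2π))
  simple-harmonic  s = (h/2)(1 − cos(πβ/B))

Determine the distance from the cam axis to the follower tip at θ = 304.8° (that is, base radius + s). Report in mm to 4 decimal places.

seg 1 [0°–135.5°] dwell: s stays 0.0000
seg 2 [135.5°–165.2°] cycloidal, h=14: full span → s += 14 → s = 14.0000
seg 3 [165.2°–186.9°] simple-harmonic, h=-14: full span → s += -14 → s = 0.0000
seg 4 [186.9°–286.5°] dwell: s stays 0.0000
seg 5 [286.5°–360°] cycloidal, h=6: θ=304.8° here. β=18.3, B=73.5. 6·(0.2490 − sin(2π·0.2490)/(2π)) = 0.5390 → s = 0.5390
radial distance = base radius + s = 20 + 0.5390 = 20.5390

20.5390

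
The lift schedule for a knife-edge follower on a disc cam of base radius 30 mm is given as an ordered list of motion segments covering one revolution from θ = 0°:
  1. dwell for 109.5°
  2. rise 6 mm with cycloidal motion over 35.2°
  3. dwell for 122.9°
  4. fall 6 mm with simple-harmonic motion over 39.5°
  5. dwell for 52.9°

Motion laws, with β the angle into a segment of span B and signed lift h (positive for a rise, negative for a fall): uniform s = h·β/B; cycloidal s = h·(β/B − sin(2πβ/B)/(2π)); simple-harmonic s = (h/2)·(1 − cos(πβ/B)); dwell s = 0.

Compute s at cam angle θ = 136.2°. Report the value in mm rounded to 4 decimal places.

seg 1 [0°–109.5°] dwell: s stays 0.0000
seg 2 [109.5°–144.7°] cycloidal, h=6: θ=136.2° here. β=26.7, B=35.2. 6·(0.7585 − sin(2π·0.7585)/(2π)) = 5.5047 → s = 5.5047

5.5047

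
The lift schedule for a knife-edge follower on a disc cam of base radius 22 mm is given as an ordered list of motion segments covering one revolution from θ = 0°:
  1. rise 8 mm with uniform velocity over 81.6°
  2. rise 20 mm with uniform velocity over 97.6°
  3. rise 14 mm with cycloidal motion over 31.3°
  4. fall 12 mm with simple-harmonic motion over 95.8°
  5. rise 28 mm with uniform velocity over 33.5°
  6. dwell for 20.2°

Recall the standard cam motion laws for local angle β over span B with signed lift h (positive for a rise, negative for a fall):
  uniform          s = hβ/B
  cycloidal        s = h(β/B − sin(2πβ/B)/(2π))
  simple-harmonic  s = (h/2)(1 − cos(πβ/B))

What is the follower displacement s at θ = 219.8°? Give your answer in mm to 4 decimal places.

seg 1 [0°–81.6°] uniform, h=8: full span → s += 8 → s = 8.0000
seg 2 [81.6°–179.2°] uniform, h=20: full span → s += 20 → s = 28.0000
seg 3 [179.2°–210.5°] cycloidal, h=14: full span → s += 14 → s = 42.0000
seg 4 [210.5°–306.3°] simple-harmonic, h=-12: θ=219.8° here. β=9.3, B=95.8. -12/2·(1 − cos(π·0.0971)) = -0.2769 → s = 41.7231

41.7231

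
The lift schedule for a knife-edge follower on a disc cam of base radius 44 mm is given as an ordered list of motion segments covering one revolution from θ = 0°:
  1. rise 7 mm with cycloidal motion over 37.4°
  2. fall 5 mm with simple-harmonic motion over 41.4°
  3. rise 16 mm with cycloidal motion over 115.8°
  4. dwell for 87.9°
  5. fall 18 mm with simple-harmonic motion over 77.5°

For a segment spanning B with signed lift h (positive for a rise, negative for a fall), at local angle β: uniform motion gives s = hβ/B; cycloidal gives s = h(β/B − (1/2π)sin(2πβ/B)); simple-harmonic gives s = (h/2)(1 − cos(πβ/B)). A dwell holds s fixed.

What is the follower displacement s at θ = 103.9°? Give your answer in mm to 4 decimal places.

seg 1 [0°–37.4°] cycloidal, h=7: full span → s += 7 → s = 7.0000
seg 2 [37.4°–78.8°] simple-harmonic, h=-5: full span → s += -5 → s = 2.0000
seg 3 [78.8°–194.6°] cycloidal, h=16: θ=103.9° here. β=25.1, B=115.8. 16·(0.2168 − sin(2π·0.2168)/(2π)) = 0.9769 → s = 2.9769

2.9769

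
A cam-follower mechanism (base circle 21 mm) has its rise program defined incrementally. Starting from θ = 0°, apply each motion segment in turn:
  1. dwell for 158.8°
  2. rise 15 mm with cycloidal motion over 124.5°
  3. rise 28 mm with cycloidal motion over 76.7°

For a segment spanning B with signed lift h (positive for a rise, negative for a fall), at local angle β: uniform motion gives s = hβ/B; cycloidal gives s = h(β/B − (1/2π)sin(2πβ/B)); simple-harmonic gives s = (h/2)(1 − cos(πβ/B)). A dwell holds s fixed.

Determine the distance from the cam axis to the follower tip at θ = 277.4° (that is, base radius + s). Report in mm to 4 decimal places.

seg 1 [0°–158.8°] dwell: s stays 0.0000
seg 2 [158.8°–283.3°] cycloidal, h=15: θ=277.4° here. β=118.6, B=124.5. 15·(0.9526 − sin(2π·0.9526)/(2π)) = 14.9895 → s = 14.9895
radial distance = base radius + s = 21 + 14.9895 = 35.9895

35.9895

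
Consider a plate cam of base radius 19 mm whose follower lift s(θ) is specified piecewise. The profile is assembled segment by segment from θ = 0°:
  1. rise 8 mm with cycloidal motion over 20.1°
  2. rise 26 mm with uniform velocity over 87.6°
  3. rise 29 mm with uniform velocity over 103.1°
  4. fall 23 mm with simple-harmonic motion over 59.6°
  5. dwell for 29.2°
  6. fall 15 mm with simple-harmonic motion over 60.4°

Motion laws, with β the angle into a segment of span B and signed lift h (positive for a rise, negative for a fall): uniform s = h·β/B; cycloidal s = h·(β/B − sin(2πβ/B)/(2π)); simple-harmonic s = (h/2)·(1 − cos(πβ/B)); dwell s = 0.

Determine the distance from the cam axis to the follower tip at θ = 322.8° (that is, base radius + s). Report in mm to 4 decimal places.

seg 1 [0°–20.1°] cycloidal, h=8: full span → s += 8 → s = 8.0000
seg 2 [20.1°–107.7°] uniform, h=26: full span → s += 26 → s = 34.0000
seg 3 [107.7°–210.8°] uniform, h=29: full span → s += 29 → s = 63.0000
seg 4 [210.8°–270.4°] simple-harmonic, h=-23: full span → s += -23 → s = 40.0000
seg 5 [270.4°–299.6°] dwell: s stays 40.0000
seg 6 [299.6°–360°] simple-harmonic, h=-15: θ=322.8° here. β=23.2, B=60.4. -15/2·(1 − cos(π·0.3841)) = -4.8292 → s = 35.1708
radial distance = base radius + s = 19 + 35.1708 = 54.1708

54.1708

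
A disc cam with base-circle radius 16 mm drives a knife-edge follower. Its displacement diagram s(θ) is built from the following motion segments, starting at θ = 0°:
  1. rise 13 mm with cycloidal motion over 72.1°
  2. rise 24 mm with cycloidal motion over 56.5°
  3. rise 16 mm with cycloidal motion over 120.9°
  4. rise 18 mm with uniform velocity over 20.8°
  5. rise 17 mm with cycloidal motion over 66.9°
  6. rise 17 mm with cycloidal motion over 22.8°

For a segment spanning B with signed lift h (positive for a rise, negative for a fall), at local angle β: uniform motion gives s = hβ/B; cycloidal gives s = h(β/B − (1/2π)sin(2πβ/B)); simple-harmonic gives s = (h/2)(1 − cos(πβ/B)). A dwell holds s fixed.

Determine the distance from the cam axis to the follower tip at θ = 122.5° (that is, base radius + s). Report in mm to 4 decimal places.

seg 1 [0°–72.1°] cycloidal, h=13: full span → s += 13 → s = 13.0000
seg 2 [72.1°–128.6°] cycloidal, h=24: θ=122.5° here. β=50.4, B=56.5. 24·(0.8920 − sin(2π·0.8920)/(2π)) = 23.8058 → s = 36.8058
radial distance = base radius + s = 16 + 36.8058 = 52.8058

52.8058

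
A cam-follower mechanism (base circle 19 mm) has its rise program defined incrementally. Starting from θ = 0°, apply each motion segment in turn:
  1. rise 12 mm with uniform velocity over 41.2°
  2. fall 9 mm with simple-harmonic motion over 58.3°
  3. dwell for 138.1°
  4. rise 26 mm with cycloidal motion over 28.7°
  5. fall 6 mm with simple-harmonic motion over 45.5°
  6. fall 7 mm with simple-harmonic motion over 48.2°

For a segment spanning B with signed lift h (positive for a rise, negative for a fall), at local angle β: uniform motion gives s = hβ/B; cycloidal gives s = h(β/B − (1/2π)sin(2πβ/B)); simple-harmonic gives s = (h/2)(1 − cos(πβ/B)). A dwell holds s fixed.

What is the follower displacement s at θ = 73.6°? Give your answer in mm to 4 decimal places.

seg 1 [0°–41.2°] uniform, h=12: full span → s += 12 → s = 12.0000
seg 2 [41.2°–99.5°] simple-harmonic, h=-9: θ=73.6° here. β=32.4, B=58.3. -9/2·(1 − cos(π·0.5557)) = -5.2841 → s = 6.7159

6.7159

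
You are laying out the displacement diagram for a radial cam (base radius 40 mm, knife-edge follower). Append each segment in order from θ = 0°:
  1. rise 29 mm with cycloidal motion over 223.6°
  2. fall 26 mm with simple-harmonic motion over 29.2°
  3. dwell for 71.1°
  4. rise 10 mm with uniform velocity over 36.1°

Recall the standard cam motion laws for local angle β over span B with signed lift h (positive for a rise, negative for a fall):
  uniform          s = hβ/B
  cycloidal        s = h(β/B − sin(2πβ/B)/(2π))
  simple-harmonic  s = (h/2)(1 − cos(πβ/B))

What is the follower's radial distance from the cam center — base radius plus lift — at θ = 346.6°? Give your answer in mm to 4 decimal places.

seg 1 [0°–223.6°] cycloidal, h=29: full span → s += 29 → s = 29.0000
seg 2 [223.6°–252.8°] simple-harmonic, h=-26: full span → s += -26 → s = 3.0000
seg 3 [252.8°–323.9°] dwell: s stays 3.0000
seg 4 [323.9°–360°] uniform, h=10: θ=346.6° here. β=22.7, B=36.1. 10·22.7/36.1 = 6.2881 → s = 9.2881
radial distance = base radius + s = 40 + 9.2881 = 49.2881

49.2881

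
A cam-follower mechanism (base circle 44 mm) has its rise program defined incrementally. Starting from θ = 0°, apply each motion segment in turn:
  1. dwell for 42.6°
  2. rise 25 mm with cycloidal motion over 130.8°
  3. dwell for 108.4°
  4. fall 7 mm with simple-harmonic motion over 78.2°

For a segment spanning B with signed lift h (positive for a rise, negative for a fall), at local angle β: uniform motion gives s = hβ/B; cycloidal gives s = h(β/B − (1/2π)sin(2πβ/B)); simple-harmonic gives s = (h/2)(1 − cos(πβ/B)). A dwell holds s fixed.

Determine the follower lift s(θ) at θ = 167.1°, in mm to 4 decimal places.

seg 1 [0°–42.6°] dwell: s stays 0.0000
seg 2 [42.6°–173.4°] cycloidal, h=25: θ=167.1° here. β=124.5, B=130.8. 25·(0.9518 − sin(2π·0.9518)/(2π)) = 24.9817 → s = 24.9817

24.9817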